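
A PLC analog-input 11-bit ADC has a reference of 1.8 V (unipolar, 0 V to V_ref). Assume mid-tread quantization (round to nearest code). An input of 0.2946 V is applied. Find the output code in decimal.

LSB = 1.8 V / 2048 = 0.879 mV.
Input sits at 335.189 steps above V_low.
So the output code is 335.

code 335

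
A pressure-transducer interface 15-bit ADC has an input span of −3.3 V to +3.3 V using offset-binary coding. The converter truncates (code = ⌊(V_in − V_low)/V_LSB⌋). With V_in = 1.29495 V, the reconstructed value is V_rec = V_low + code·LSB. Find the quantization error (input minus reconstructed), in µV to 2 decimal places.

LSB = 6.6/2^15 = 201.42 µV.
(1.29495 − (−3.3))/0.000201416 = 22813.2305; ⌊·⌋ gives code 22813.
Code 22813 maps back to (−3.3) + 22813×0.000201416 V = 1.2949036 V.
Difference: 4.64355e-05 V → 46.44 µV.

46.44 µV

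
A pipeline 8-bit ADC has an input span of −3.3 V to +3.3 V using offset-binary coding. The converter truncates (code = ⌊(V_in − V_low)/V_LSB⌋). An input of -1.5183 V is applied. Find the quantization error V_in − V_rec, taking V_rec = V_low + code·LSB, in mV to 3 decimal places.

2.794 mV

LSB = 6.6/2^8 = 25.781 mV.
(V_in − V_low)/LSB = (-1.5183 − (−3.3))/0.0257812 = 69.1084 → code 69 (floor).
V_rec = (−3.3) + 69·0.0257812 = -1.5210937 V.
V_in − V_rec = 0.00279375 V = 2.794 mV.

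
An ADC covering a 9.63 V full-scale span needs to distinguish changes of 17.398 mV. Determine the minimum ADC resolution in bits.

Number of steps required ≥ 9.63 V / 17.398 mV = 553.51.
Need 2^N ≥ 553.51; 2^9 = 512, 2^10 = 1024.
Minimum N = 10.

10 bits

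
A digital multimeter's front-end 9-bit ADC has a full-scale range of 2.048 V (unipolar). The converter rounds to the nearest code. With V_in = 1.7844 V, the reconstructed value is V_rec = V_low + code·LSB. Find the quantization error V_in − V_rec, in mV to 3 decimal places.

0.400 mV

Step size: 2.048 V ÷ 2^9 = 4.000 mV.
Scaled input = 446.1000 LSBs, so code = 446.
Reconstructed: 1.784 V.
V_in − V_rec = 0.0004 V = 0.400 mV.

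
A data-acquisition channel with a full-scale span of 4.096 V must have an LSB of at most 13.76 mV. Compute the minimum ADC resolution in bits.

9 bits

Number of steps required ≥ 4.096 V / 13.76 mV = 297.67.
Need 2^N ≥ 297.67; 2^8 = 256, 2^9 = 512.
Minimum N = 9.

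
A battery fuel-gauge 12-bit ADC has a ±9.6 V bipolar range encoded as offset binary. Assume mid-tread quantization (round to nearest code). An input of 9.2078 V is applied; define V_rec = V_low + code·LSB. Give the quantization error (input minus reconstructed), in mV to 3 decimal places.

One LSB is 19.2 V / 4096 = 4.688 mV.
Scaled input = 4012.3307 LSBs, so code = 4012.
Code 4012 maps back to (−9.6) + 4012×0.0046875 V = 9.20625 V.
V_in − V_rec = 0.00155 V = 1.550 mV.

1.550 mV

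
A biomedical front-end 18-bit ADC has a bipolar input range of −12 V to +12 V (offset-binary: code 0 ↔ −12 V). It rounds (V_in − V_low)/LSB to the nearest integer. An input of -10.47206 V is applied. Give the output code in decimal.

Full-scale span = 24 V; LSB = 24/2^18 = 91.55 µV.
(-10.47206 − (−12)) / 9.15527e-05 = 16689.179 LSBs.
Round → code 16689.

code 16689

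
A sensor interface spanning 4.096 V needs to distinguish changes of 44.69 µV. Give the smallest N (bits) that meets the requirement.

Number of steps required ≥ 4.096 V / 44.69 µV = 91653.61.
Need 2^N ≥ 91653.61; 2^16 = 65536, 2^17 = 131072.
Minimum N = 17.

17 bits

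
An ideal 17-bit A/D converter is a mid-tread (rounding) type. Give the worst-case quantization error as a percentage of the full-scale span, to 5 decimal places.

Rounding → worst-case error = ½ LSB = V_FS/2^18, so 100/262144 = 0.00038147 % of full scale.

0.00038 %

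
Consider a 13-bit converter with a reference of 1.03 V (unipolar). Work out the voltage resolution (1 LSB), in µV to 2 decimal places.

Full-scale span = 1.03 V.
LSB = 1.03 / 2^13 = 1.03 / 8192 = 0.000125732 V = 125.73 µV.

125.73 µV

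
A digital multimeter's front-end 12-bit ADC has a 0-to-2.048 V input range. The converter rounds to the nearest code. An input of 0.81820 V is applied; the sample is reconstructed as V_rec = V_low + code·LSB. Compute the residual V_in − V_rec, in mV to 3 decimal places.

0.200 mV

Step size: 2.048 V ÷ 2^12 = 0.500 mV.
Scaled input = 1636.4000 LSBs, so code = 1636.
V_rec = 0 + 1636·0.0005 = 0.818 V.
Difference: 0.0002 V → 0.200 mV.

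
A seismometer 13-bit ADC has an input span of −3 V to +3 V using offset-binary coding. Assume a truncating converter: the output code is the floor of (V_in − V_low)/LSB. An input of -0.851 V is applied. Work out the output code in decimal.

code 2934

With 8192 levels over 6 V, one step is 0.732 mV.
(V_in − V_low)/LSB = (-0.851 − (−3)) / 0.000732422 = 2934.101.
Floor → code 2934.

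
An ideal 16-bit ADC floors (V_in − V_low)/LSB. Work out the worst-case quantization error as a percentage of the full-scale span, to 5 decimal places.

0.00153 %

Truncating → worst-case error = 1 LSB = V_FS/2^16, so 100/65536 = 0.00152588 % of full scale.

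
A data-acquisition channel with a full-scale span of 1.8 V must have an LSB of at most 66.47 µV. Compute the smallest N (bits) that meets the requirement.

Number of steps required ≥ 1.8 V / 66.47 µV = 27079.89.
Need 2^N ≥ 27079.89; 2^14 = 16384, 2^15 = 32768.
Minimum N = 15.

15 bits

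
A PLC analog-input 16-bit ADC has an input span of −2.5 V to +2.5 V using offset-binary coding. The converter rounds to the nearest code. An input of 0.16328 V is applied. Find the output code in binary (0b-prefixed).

code 0b1000100001011100 (decimal 34908)

Full-scale span = 5 V; LSB = 5/2^16 = 76.29 µV.
Input sits at 34908.144 steps above V_low.
round(34908.144) = 34908.
In binary (0b-prefixed): 0b1000100001011100.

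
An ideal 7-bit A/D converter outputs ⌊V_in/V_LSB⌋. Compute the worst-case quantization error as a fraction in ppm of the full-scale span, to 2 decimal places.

7812.50 ppm

Truncating → worst-case error = 1 LSB = V_FS/2^7, so 1e+06/128 = 7812.5 ppm of full scale.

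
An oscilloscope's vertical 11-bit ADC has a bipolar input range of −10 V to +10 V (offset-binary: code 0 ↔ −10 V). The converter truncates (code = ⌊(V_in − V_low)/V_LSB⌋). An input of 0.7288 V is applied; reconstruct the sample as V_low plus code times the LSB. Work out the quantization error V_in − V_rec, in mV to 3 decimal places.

LSB = 20/2^11 = 9.766 mV.
(V_in − V_low)/LSB = (0.7288 − (−10))/0.00976562 = 1098.6291 → code 1098 (floor).
Code 1098 maps back to (−10) + 1098×0.00976562 V = 0.72265625 V.
Error = 0.7288 − 0.72265625 = 0.00614375 V = 6.144 mV.

6.144 mV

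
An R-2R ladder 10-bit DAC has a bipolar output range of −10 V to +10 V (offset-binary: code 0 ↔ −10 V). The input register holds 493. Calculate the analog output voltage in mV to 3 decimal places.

-371.094 mV

LSB = 20 V / 2^10 = 19.531 mV.
V_out = (−10) + 493 × 0.0195312 V = -0.371094 V.
= -371.094 mV.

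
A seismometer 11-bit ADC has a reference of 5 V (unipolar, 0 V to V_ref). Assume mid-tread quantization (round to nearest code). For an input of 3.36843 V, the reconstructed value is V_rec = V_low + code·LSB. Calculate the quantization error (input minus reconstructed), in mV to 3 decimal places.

One LSB is 5 V / 2048 = 2.441 mV.
(V_in − V_low)/LSB = (3.36843 − 0)/0.00244141 = 1379.7089 → code 1380 (round).
V_rec = 0 + 1380·0.00244141 = 3.3691406 V.
Error = 3.36843 − 3.3691406 = -0.000710625 V = -0.711 mV.

-0.711 mV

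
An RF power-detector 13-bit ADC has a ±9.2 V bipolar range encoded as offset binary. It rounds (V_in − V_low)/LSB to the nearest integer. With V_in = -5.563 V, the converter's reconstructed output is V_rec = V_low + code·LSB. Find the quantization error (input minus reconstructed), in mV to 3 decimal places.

Step size: 18.4 V ÷ 2^13 = 2.246 mV.
Scaled input = 1619.2557 LSBs, so code = 1619.
Reconstructed: -5.5635742 V.
V_in − V_rec = 0.000574219 V = 0.574 mV.

0.574 mV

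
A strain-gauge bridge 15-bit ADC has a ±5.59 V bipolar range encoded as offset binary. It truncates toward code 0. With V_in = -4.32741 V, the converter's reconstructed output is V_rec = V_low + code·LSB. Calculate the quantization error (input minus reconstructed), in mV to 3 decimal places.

0.200 mV

LSB = 11.18/2^15 = 341.19 µV.
(-4.32741 − (−5.59))/0.000341187 = 3700.5858; ⌊·⌋ gives code 3700.
Reconstructed: -4.3276099 V.
V_in − V_rec = 0.000199863 V = 0.200 mV.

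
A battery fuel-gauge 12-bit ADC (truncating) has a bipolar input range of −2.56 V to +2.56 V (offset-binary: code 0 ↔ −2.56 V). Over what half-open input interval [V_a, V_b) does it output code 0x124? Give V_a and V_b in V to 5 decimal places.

[-2.19500 V, -2.19375 V)

LSB = 5.12/2^12 = 1.250 mV.
Code 0x124 = 292 decimal.
V_a = V_low + 292·LSB = -2.195 V; V_b = V_low + 293·LSB = -2.19375 V.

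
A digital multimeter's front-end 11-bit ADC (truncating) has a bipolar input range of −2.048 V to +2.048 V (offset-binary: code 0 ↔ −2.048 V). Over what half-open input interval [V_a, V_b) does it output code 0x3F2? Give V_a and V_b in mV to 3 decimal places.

LSB = 4.096/2^11 = 2.000 mV.
Code 0x3F2 = 1010 decimal.
V_a = V_low + 1010·LSB = -0.028 V; V_b = V_low + 1011·LSB = -0.026 V.

[-28.000 mV, -26.000 mV)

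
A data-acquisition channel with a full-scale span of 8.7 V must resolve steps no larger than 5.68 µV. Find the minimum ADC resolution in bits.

21 bits

Number of steps required ≥ 8.7 V / 5.68 µV = 1531690.14.
Need 2^N ≥ 1531690.14; 2^20 = 1048576, 2^21 = 2097152.
Minimum N = 21.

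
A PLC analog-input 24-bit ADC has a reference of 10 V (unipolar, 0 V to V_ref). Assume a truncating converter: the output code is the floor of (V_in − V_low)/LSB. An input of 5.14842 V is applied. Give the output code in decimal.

Full-scale span = 10 V; LSB = 10/2^24 = 0.60 µV.
(V_in − V_low)/LSB = (5.14842 − 0) / 5.96046e-07 = 8637615.440.
Floor → code 8637615.

code 8637615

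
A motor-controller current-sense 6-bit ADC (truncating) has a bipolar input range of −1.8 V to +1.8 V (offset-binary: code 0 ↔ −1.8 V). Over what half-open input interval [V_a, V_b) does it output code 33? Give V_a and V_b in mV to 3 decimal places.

LSB = 3.6/2^6 = 56.250 mV.
V_a = V_low + 33·LSB = 0.05625 V; V_b = V_low + 34·LSB = 0.1125 V.

[56.250 mV, 112.500 mV)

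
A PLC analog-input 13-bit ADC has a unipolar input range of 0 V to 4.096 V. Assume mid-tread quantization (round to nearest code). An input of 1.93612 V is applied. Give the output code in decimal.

Full-scale span = 4.096 V; LSB = 4.096/2^13 = 0.500 mV.
(V_in − V_low)/LSB = (1.93612 − 0) / 0.0005 = 3872.240.
Round → code 3872.

code 3872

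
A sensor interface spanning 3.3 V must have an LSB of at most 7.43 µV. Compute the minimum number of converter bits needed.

Number of steps required ≥ 3.3 V / 7.43 µV = 444145.36.
Need 2^N ≥ 444145.36; 2^18 = 262144, 2^19 = 524288.
Minimum N = 19.

19 bits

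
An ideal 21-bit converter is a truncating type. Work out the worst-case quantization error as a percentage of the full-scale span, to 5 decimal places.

0.00005 %

Truncating → worst-case error = 1 LSB = V_FS/2^21, so 100/2097152 = 4.76837e-05 % of full scale.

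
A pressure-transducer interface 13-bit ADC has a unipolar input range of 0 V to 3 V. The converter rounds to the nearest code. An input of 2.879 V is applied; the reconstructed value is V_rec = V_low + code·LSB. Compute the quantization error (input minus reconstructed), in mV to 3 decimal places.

-0.150 mV

LSB = 3/2^13 = 366.21 µV.
Scaled input = 7861.5893 LSBs, so code = 7862.
V_rec = 0 + 7862·0.000366211 = 2.8791504 V.
Difference: -0.000150391 V → -0.150 mV.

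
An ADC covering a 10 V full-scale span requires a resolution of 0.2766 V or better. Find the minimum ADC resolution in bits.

Number of steps required ≥ 10 V / 0.2766 V = 36.15.
Need 2^N ≥ 36.15; 2^5 = 32, 2^6 = 64.
Minimum N = 6.

6 bits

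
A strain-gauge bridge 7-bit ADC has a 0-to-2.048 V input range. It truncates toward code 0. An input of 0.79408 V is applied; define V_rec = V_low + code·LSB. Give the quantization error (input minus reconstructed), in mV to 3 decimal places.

One LSB is 2.048 V / 128 = 16.000 mV.
Scaled input = 49.6300 LSBs, so code = 49.
Reconstructed: 0.784 V.
V_in − V_rec = 0.01008 V = 10.080 mV.

10.080 mV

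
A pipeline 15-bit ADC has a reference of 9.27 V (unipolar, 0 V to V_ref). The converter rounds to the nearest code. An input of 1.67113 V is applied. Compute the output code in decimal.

code 5907

With 32768 levels over 9.27 V, one step is 282.90 µV.
Input sits at 5907.183 steps above V_low.
round(5907.183) = 5907.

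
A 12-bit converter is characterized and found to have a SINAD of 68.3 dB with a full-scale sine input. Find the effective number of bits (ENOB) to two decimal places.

ENOB = (SINAD − 1.76) / 6.02 = (68.3 − 1.76)/6.02 = 11.053.

11.05 bits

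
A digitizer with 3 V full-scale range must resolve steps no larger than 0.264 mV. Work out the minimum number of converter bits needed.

Number of steps required ≥ 3 V / 0.264 mV = 11363.64.
Need 2^N ≥ 11363.64; 2^13 = 8192, 2^14 = 16384.
Minimum N = 14.

14 bits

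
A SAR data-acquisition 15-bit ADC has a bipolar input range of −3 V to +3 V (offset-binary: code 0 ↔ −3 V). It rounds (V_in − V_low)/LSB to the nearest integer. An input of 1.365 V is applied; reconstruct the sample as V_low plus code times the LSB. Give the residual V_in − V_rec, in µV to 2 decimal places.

-51.27 µV

Step size: 6 V ÷ 2^15 = 183.11 µV.
Scaled input = 23838.7200 LSBs, so code = 23839.
V_rec = (−3) + 23839·0.000183105 = 1.3650513 V.
Error = 1.365 − 1.3650513 = -5.12695e-05 V = -51.27 µV.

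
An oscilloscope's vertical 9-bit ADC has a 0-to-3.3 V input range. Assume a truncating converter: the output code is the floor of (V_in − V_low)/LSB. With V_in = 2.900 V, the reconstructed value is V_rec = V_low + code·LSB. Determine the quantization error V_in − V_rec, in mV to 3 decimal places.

6.055 mV

One LSB is 3.3 V / 512 = 6.445 mV.
Scaled input = 449.9394 LSBs, so code = 449.
V_rec = 0 + 449·0.00644531 = 2.8939453 V.
V_in − V_rec = 0.00605469 V = 6.055 mV.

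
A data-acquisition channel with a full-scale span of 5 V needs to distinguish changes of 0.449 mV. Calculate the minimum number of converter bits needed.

14 bits

Number of steps required ≥ 5 V / 0.449 mV = 11135.86.
Need 2^N ≥ 11135.86; 2^13 = 8192, 2^14 = 16384.
Minimum N = 14.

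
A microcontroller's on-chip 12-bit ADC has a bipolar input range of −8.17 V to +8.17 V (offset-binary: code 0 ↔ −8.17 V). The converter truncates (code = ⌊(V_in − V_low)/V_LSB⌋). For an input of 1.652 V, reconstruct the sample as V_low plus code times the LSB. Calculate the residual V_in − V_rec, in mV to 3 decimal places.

0.447 mV

Step size: 16.34 V ÷ 2^12 = 3.989 mV.
Scaled input = 2462.1121 LSBs, so code = 2462.
Code 2462 maps back to (−8.17) + 2462×0.00398926 V = 1.6515527 V.
Difference: 0.000447266 V → 0.447 mV.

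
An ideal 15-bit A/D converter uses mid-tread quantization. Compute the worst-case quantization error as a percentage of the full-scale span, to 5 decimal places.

0.00153 %

Rounding → worst-case error = ½ LSB = V_FS/2^16, so 100/65536 = 0.00152588 % of full scale.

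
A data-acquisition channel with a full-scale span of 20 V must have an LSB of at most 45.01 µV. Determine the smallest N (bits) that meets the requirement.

19 bits

Number of steps required ≥ 20 V / 45.01 µV = 444345.70.
Need 2^N ≥ 444345.70; 2^18 = 262144, 2^19 = 524288.
Minimum N = 19.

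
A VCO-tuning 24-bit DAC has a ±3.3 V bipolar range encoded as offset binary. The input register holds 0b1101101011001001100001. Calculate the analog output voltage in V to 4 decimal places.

LSB = 6.6 V / 2^24 = 0.39 µV.
Code 0b1101101011001001100001 = 3584609 decimal.
V_out = (−3.3) + 3584609 × 3.93391e-07 V = -1.88985 V.

-1.8898 V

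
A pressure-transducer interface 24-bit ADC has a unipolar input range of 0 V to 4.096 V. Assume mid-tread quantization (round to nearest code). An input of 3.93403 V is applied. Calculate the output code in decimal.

Full-scale span = 4.096 V; LSB = 4.096/2^24 = 0.24 µV.
Input sits at 16113786.880 steps above V_low.
So the output code is 16113787.

code 16113787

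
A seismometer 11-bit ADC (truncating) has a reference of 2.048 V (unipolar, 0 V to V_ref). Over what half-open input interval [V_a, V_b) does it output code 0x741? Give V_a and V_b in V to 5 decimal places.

LSB = 2.048/2^11 = 1.000 mV.
Code 0x741 = 1857 decimal.
V_a = V_low + 1857·LSB = 1.857 V; V_b = V_low + 1858·LSB = 1.858 V.

[1.85700 V, 1.85800 V)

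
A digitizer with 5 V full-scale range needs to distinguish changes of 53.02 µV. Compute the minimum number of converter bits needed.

17 bits

Number of steps required ≥ 5 V / 53.02 µV = 94304.04.
Need 2^N ≥ 94304.04; 2^16 = 65536, 2^17 = 131072.
Minimum N = 17.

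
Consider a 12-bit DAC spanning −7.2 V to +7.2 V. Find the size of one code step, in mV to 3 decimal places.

Full-scale span = 14.4 V.
LSB = 14.4 / 2^12 = 14.4 / 4096 = 0.00351563 V = 3.516 mV.

3.516 mV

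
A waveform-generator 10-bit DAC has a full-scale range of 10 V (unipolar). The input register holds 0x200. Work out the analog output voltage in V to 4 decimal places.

5.0000 V

LSB = 10 V / 2^10 = 9.766 mV.
Code 0x200 = 512 decimal.
V_out = 0 + 512 × 0.00976562 V = 5 V.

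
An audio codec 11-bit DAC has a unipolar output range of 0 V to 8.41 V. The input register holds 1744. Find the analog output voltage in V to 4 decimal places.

7.1616 V

LSB = 8.41 V / 2^11 = 4.106 mV.
V_out = 0 + 1744 × 0.00410645 V = 7.16164 V.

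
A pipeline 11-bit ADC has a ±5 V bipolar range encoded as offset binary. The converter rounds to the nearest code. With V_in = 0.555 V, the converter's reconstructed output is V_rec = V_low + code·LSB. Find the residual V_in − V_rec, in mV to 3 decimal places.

-1.641 mV

LSB = 10/2^11 = 4.883 mV.
Scaled input = 1137.6640 LSBs, so code = 1138.
Reconstructed: 0.55664062 V.
V_in − V_rec = -0.00164062 V = -1.641 mV.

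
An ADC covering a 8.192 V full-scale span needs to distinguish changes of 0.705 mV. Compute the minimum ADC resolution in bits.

14 bits

Number of steps required ≥ 8.192 V / 0.705 mV = 11619.86.
Need 2^N ≥ 11619.86; 2^13 = 8192, 2^14 = 16384.
Minimum N = 14.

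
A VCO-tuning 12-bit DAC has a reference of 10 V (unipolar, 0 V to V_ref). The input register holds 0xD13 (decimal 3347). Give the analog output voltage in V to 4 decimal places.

LSB = 10 V / 2^12 = 2.441 mV.
Code 0xD13 = 3347 decimal.
V_out = 0 + 3347 × 0.00244141 V = 8.17139 V.

8.1714 V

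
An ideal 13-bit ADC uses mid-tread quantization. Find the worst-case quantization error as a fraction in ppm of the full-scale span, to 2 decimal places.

Rounding → worst-case error = ½ LSB = V_FS/2^14, so 1e+06/16384 = 61.0352 ppm of full scale.

61.04 ppm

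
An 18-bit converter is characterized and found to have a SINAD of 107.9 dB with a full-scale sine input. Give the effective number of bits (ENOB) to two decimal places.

ENOB = (SINAD − 1.76) / 6.02 = (107.9 − 1.76)/6.02 = 17.631.

17.63 bits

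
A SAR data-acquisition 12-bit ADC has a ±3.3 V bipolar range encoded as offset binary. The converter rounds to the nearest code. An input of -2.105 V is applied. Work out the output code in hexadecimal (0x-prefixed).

code 0x2E6 (decimal 742)

Full-scale span = 6.6 V; LSB = 6.6/2^12 = 1.611 mV.
(V_in − V_low)/LSB = (-2.105 − (−3.3)) / 0.00161133 = 741.624.
round(741.624) = 742.
In hexadecimal (0x-prefixed): 0x2E6.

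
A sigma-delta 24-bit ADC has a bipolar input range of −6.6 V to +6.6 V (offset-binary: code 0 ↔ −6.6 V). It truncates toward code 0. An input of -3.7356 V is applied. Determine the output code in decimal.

With 16777216 levels over 13.2 V, one step is 0.79 µV.
(-3.7356 − (−6.6)) / 7.86781e-07 = 3640655.872 LSBs.
Floor → code 3640655.

code 3640655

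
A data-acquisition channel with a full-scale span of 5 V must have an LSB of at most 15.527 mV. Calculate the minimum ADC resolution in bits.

9 bits

Number of steps required ≥ 5 V / 15.527 mV = 322.02.
Need 2^N ≥ 322.02; 2^8 = 256, 2^9 = 512.
Minimum N = 9.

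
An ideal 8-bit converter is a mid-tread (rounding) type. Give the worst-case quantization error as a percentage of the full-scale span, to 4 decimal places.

0.1953 %

Rounding → worst-case error = ½ LSB = V_FS/2^9, so 100/512 = 0.195312 % of full scale.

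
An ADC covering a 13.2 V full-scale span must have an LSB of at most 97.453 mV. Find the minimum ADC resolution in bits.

8 bits

Number of steps required ≥ 13.2 V / 97.453 mV = 135.45.
Need 2^N ≥ 135.45; 2^7 = 128, 2^8 = 256.
Minimum N = 8.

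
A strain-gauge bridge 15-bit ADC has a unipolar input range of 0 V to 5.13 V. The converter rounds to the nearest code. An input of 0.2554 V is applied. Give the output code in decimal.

code 1631

With 32768 levels over 5.13 V, one step is 156.56 µV.
Input sits at 1631.374 steps above V_low.
Round → code 1631.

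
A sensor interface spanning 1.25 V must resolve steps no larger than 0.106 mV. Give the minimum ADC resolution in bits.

14 bits

Number of steps required ≥ 1.25 V / 0.106 mV = 11792.45.
Need 2^N ≥ 11792.45; 2^13 = 8192, 2^14 = 16384.
Minimum N = 14.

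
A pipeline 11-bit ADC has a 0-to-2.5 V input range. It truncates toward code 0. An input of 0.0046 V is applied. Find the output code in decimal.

code 3

Full-scale span = 2.5 V; LSB = 2.5/2^11 = 1.221 mV.
Input sits at 3.768 steps above V_low.
Floor → code 3.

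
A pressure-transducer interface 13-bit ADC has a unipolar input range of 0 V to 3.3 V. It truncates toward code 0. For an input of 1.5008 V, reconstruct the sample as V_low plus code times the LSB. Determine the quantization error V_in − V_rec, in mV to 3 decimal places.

One LSB is 3.3 V / 8192 = 402.83 µV.
(V_in − V_low)/LSB = (1.5008 − 0)/0.000402832 = 3725.6223 → code 3725 (floor).
Reconstructed: 1.5005493 V.
Error = 1.5008 − 1.5005493 = 0.000250684 V = 0.251 mV.

0.251 mV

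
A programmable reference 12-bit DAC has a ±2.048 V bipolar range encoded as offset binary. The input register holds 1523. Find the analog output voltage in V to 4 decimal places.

LSB = 4.096 V / 2^12 = 1.000 mV.
V_out = (−2.048) + 1523 × 0.001 V = -0.525 V.

-0.5250 V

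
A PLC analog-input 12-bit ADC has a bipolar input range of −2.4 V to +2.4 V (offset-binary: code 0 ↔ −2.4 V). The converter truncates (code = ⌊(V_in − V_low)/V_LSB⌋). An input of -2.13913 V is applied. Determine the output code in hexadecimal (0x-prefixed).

code 0xDE (decimal 222)

Full-scale span = 4.8 V; LSB = 4.8/2^12 = 1.172 mV.
(V_in − V_low)/LSB = (-2.13913 − (−2.4)) / 0.00117187 = 222.609.
Floor → code 222.
In hexadecimal (0x-prefixed): 0xDE.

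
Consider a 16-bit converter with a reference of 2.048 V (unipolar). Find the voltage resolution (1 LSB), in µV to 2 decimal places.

31.25 µV

Full-scale span = 2.048 V.
LSB = 2.048 / 2^16 = 2.048 / 65536 = 3.125e-05 V = 31.25 µV.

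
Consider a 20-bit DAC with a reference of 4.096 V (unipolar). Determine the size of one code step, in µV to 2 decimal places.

Full-scale span = 4.096 V.
LSB = 4.096 / 2^20 = 4.096 / 1048576 = 3.90625e-06 V = 3.91 µV.

3.91 µV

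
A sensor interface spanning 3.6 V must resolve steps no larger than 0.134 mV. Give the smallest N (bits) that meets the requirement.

Number of steps required ≥ 3.6 V / 0.134 mV = 26865.67.
Need 2^N ≥ 26865.67; 2^14 = 16384, 2^15 = 32768.
Minimum N = 15.

15 bits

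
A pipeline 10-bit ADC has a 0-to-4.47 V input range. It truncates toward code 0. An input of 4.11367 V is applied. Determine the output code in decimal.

LSB = 4.47 V / 1024 = 4.365 mV.
Input sits at 942.371 steps above V_low.
So the output code is 942.

code 942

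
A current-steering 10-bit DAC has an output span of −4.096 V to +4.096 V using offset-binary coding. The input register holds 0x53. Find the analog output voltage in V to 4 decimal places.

LSB = 8.192 V / 2^10 = 8.000 mV.
Code 0x53 = 83 decimal.
V_out = (−4.096) + 83 × 0.008 V = -3.432 V.

-3.4320 V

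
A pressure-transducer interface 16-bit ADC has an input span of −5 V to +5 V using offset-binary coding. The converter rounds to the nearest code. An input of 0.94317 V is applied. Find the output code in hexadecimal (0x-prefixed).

LSB = 10 V / 65536 = 152.59 µV.
Input sits at 38949.159 steps above V_low.
So the output code is 38949.
In hexadecimal (0x-prefixed): 0x9825.

code 0x9825 (decimal 38949)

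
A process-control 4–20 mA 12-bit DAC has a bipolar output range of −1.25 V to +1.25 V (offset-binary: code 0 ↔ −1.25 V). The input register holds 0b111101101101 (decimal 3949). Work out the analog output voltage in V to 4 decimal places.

LSB = 2.5 V / 2^12 = 0.610 mV.
Code 0b111101101101 = 3949 decimal.
V_out = (−1.25) + 3949 × 0.000610352 V = 1.16028 V.

1.1603 V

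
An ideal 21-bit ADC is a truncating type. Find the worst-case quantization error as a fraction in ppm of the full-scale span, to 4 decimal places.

0.4768 ppm

Truncating → worst-case error = 1 LSB = V_FS/2^21, so 1e+06/2097152 = 0.476837 ppm of full scale.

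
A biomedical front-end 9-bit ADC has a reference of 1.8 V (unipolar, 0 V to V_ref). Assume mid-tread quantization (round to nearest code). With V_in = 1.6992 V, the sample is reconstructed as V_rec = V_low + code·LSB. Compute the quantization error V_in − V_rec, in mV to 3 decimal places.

1.153 mV

LSB = 1.8/2^9 = 3.516 mV.
(V_in − V_low)/LSB = (1.6992 − 0)/0.00351563 = 483.3280 → code 483 (round).
Code 483 maps back to 0 + 483×0.00351563 V = 1.6980469 V.
Error = 1.6992 − 1.6980469 = 0.00115313 V = 1.153 mV.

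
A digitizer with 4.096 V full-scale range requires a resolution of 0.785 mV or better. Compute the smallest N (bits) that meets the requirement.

13 bits

Number of steps required ≥ 4.096 V / 0.785 mV = 5217.83.
Need 2^N ≥ 5217.83; 2^12 = 4096, 2^13 = 8192.
Minimum N = 13.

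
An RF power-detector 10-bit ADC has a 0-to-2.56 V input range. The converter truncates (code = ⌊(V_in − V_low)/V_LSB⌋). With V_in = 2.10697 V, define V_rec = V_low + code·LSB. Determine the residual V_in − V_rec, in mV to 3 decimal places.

One LSB is 2.56 V / 1024 = 2.500 mV.
Scaled input = 842.7880 LSBs, so code = 842.
Reconstructed: 2.105 V.
Error = 2.10697 − 2.105 = 0.00197 V = 1.970 mV.

1.970 mV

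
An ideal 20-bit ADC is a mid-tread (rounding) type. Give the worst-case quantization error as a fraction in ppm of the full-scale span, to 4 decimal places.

0.4768 ppm

Rounding → worst-case error = ½ LSB = V_FS/2^21, so 1e+06/2097152 = 0.476837 ppm of full scale.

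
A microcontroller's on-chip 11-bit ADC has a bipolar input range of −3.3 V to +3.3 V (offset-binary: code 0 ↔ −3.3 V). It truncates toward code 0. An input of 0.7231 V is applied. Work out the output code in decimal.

LSB = 6.6 V / 2048 = 3.223 mV.
(0.7231 − (−3.3)) / 0.00322266 = 1248.380 LSBs.
⌊·⌋(1248.380) = 1248.

code 1248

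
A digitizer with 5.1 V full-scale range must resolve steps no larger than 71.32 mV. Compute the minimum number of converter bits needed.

7 bits

Number of steps required ≥ 5.1 V / 71.32 mV = 71.51.
Need 2^N ≥ 71.51; 2^6 = 64, 2^7 = 128.
Minimum N = 7.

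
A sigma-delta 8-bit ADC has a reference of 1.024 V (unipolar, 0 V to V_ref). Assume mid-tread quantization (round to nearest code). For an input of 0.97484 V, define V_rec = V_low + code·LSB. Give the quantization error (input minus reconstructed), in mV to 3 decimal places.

-1.160 mV

Step size: 1.024 V ÷ 2^8 = 4.000 mV.
(V_in − V_low)/LSB = (0.97484 − 0)/0.004 = 243.7100 → code 244 (round).
Reconstructed: 0.976 V.
Error = 0.97484 − 0.976 = -0.00116 V = -1.160 mV.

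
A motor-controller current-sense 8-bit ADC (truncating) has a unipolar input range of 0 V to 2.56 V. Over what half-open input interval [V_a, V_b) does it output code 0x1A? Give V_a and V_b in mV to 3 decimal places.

LSB = 2.56/2^8 = 10.000 mV.
Code 0x1A = 26 decimal.
V_a = V_low + 26·LSB = 0.26 V; V_b = V_low + 27·LSB = 0.27 V.

[260.000 mV, 270.000 mV)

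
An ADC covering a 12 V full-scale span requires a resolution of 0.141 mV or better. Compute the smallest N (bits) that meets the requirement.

17 bits

Number of steps required ≥ 12 V / 0.141 mV = 85106.38.
Need 2^N ≥ 85106.38; 2^16 = 65536, 2^17 = 131072.
Minimum N = 17.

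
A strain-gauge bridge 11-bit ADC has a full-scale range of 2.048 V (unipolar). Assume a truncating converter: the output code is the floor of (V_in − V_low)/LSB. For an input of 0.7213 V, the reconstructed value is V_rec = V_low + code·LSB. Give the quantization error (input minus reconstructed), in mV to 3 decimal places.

0.300 mV

LSB = 2.048/2^11 = 1.000 mV.
(V_in − V_low)/LSB = (0.7213 − 0)/0.001 = 721.3000 → code 721 (floor).
Reconstructed: 0.721 V.
Error = 0.7213 − 0.721 = 0.0003 V = 0.300 mV.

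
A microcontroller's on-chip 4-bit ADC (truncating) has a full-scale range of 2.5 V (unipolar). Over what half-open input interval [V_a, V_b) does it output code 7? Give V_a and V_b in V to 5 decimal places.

[1.09375 V, 1.25000 V)

LSB = 2.5/2^4 = 156.250 mV.
V_a = V_low + 7·LSB = 1.09375 V; V_b = V_low + 8·LSB = 1.25 V.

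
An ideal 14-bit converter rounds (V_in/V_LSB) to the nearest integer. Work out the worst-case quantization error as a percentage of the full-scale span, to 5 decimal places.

Rounding → worst-case error = ½ LSB = V_FS/2^15, so 100/32768 = 0.00305176 % of full scale.

0.00305 %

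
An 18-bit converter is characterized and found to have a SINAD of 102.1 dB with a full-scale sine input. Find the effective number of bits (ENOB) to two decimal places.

16.67 bits

ENOB = (SINAD − 1.76) / 6.02 = (102.1 − 1.76)/6.02 = 16.668.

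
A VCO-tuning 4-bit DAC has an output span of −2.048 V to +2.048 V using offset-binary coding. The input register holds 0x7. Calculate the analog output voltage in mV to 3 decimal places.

LSB = 4.096 V / 2^4 = 256.000 mV.
Code 0x7 = 7 decimal.
V_out = (−2.048) + 7 × 0.256 V = -0.256 V.
= -256.000 mV.

-256.000 mV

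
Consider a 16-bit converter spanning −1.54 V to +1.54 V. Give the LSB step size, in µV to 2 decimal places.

47.00 µV

Full-scale span = 3.08 V.
LSB = 3.08 / 2^16 = 3.08 / 65536 = 4.69971e-05 V = 47.00 µV.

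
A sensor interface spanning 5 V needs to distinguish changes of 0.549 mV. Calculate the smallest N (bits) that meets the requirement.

Number of steps required ≥ 5 V / 0.549 mV = 9107.47.
Need 2^N ≥ 9107.47; 2^13 = 8192, 2^14 = 16384.
Minimum N = 14.

14 bits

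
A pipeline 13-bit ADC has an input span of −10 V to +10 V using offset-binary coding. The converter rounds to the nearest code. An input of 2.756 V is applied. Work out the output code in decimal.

LSB = 20 V / 8192 = 2.441 mV.
(V_in − V_low)/LSB = (2.756 − (−10)) / 0.00244141 = 5224.858.
Round → code 5225.

code 5225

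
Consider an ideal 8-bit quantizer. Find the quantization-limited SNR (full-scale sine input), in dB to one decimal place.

SNR ≈ 6.02·N + 1.76 dB = 6.02·8 + 1.76 = 49.92 dB.

49.9 dB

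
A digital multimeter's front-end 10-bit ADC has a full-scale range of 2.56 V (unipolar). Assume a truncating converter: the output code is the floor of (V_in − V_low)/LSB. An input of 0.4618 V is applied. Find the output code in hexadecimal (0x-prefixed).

Full-scale span = 2.56 V; LSB = 2.56/2^10 = 2.500 mV.
(0.4618 − 0) / 0.0025 = 184.720 LSBs.
So the output code is 184.
In hexadecimal (0x-prefixed): 0xB8.

code 0xB8 (decimal 184)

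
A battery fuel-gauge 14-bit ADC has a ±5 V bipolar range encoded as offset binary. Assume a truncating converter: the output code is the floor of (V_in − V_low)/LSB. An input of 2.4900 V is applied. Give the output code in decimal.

code 12271

With 16384 levels over 10 V, one step is 0.610 mV.
Input sits at 12271.616 steps above V_low.
⌊·⌋(12271.616) = 12271.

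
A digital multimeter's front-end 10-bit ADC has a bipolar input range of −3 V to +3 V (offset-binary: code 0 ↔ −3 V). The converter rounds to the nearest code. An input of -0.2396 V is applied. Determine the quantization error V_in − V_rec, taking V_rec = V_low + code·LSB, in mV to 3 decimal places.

0.634 mV

One LSB is 6 V / 1024 = 5.859 mV.
(-0.2396 − (−3))/0.00585938 = 471.1083; round gives code 471.
Code 471 maps back to (−3) + 471×0.00585938 V = -0.24023438 V.
V_in − V_rec = 0.000634375 V = 0.634 mV.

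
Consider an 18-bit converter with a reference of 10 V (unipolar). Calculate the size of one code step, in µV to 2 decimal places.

Full-scale span = 10 V.
LSB = 10 / 2^18 = 10 / 262144 = 3.8147e-05 V = 38.15 µV.

38.15 µV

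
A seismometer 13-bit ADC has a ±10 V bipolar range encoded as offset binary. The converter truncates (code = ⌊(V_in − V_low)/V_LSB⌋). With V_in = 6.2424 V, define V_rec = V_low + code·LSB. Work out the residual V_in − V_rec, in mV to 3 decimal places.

2.166 mV

Step size: 20 V ÷ 2^13 = 2.441 mV.
(V_in − V_low)/LSB = (6.2424 − (−10))/0.00244141 = 6652.8870 → code 6652 (floor).
V_rec = (−10) + 6652·0.00244141 = 6.2402344 V.
Error = 6.2424 − 6.2402344 = 0.00216563 V = 2.166 mV.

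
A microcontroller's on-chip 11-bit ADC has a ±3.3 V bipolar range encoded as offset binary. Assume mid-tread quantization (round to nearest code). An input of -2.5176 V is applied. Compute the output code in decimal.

code 243

With 2048 levels over 6.6 V, one step is 3.223 mV.
Input sits at 242.781 steps above V_low.
So the output code is 243.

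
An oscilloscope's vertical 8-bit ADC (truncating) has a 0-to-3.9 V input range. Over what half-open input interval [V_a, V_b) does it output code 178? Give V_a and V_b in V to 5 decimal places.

[2.71172 V, 2.72695 V)

LSB = 3.9/2^8 = 15.234 mV.
V_a = V_low + 178·LSB = 2.71172 V; V_b = V_low + 179·LSB = 2.72695 V.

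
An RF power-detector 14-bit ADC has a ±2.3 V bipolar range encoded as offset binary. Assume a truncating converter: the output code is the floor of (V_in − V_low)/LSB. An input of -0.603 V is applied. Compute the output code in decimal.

With 16384 levels over 4.6 V, one step is 280.76 µV.
(V_in − V_low)/LSB = (-0.603 − (−2.3)) / 0.000280762 = 6044.271.
⌊·⌋(6044.271) = 6044.

code 6044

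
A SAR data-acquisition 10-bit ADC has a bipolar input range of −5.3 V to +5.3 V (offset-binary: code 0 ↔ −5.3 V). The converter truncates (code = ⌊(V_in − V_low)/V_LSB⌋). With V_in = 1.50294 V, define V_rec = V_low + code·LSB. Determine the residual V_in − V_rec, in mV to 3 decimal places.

LSB = 10.6/2^10 = 10.352 mV.
(1.50294 − (−5.3))/0.0103516 = 657.1897; ⌊·⌋ gives code 657.
Code 657 maps back to (−5.3) + 657×0.0103516 V = 1.5009766 V.
Difference: 0.00196344 V → 1.963 mV.

1.963 mV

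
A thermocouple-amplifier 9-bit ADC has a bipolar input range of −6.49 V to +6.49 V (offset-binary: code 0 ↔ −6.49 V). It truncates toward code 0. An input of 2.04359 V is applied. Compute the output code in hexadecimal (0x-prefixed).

LSB = 12.98 V / 512 = 25.352 mV.
(V_in − V_low)/LSB = (2.04359 − (−6.49)) / 0.0253516 = 336.610.
Floor → code 336.
In hexadecimal (0x-prefixed): 0x150.

code 0x150 (decimal 336)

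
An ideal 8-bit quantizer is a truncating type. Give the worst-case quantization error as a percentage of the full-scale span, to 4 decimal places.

Truncating → worst-case error = 1 LSB = V_FS/2^8, so 100/256 = 0.390625 % of full scale.

0.3906 %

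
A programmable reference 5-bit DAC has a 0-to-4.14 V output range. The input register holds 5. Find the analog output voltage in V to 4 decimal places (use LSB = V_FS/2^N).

LSB = 4.14 V / 2^5 = 129.375 mV.
V_out = 0 + 5 × 0.129375 V = 0.646875 V.

0.6469 V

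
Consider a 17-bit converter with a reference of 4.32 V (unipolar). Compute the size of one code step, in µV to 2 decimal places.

32.96 µV

Full-scale span = 4.32 V.
LSB = 4.32 / 2^17 = 4.32 / 131072 = 3.2959e-05 V = 32.96 µV.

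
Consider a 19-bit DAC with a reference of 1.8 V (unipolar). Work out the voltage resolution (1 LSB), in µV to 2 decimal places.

Full-scale span = 1.8 V.
LSB = 1.8 / 2^19 = 1.8 / 524288 = 3.43323e-06 V = 3.43 µV.

3.43 µV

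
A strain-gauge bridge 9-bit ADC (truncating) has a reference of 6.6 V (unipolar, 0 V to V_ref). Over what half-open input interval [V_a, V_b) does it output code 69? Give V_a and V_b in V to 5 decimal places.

LSB = 6.6/2^9 = 12.891 mV.
V_a = V_low + 69·LSB = 0.889453 V; V_b = V_low + 70·LSB = 0.902344 V.

[0.88945 V, 0.90234 V)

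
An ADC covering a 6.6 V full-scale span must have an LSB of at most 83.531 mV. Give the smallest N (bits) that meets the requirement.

Number of steps required ≥ 6.6 V / 83.531 mV = 79.01.
Need 2^N ≥ 79.01; 2^6 = 64, 2^7 = 128.
Minimum N = 7.

7 bits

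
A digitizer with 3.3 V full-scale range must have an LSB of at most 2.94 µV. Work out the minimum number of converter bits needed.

Number of steps required ≥ 3.3 V / 2.94 µV = 1122448.98.
Need 2^N ≥ 1122448.98; 2^20 = 1048576, 2^21 = 2097152.
Minimum N = 21.

21 bits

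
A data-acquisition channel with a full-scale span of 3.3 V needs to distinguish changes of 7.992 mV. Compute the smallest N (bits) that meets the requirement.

Number of steps required ≥ 3.3 V / 7.992 mV = 412.91.
Need 2^N ≥ 412.91; 2^8 = 256, 2^9 = 512.
Minimum N = 9.

9 bits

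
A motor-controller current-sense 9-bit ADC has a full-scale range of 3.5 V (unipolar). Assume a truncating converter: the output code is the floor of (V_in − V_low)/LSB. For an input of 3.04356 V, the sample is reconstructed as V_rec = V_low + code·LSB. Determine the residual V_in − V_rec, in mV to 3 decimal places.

1.568 mV

One LSB is 3.5 V / 512 = 6.836 mV.
Scaled input = 445.2293 LSBs, so code = 445.
V_rec = 0 + 445·0.00683594 = 3.0419922 V.
Error = 3.04356 − 3.0419922 = 0.00156781 V = 1.568 mV.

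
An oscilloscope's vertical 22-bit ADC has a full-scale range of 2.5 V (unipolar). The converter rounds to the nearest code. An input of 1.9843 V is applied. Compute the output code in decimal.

Full-scale span = 2.5 V; LSB = 2.5/2^22 = 0.60 µV.
(1.9843 − 0) / 5.96046e-07 = 3329102.971 LSBs.
Round → code 3329103.

code 3329103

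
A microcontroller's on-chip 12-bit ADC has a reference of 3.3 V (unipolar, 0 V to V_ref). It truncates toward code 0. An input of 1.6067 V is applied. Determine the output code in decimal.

LSB = 3.3 V / 4096 = 0.806 mV.
(1.6067 − 0) / 0.000805664 = 1994.256 LSBs.
So the output code is 1994.

code 1994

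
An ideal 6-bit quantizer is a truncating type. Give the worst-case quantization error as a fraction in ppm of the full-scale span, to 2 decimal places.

Truncating → worst-case error = 1 LSB = V_FS/2^6, so 1e+06/64 = 15625 ppm of full scale.

15625.00 ppm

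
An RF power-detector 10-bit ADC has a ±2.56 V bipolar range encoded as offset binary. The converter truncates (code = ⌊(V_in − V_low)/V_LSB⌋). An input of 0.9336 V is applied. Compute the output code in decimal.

LSB = 5.12 V / 1024 = 5.000 mV.
(V_in − V_low)/LSB = (0.9336 − (−2.56)) / 0.005 = 698.720.
⌊·⌋(698.720) = 698.

code 698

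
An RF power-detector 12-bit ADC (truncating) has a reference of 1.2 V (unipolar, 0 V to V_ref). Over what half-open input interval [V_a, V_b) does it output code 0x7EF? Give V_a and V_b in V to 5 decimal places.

[0.59502 V, 0.59531 V)

LSB = 1.2/2^12 = 292.97 µV.
Code 0x7EF = 2031 decimal.
V_a = V_low + 2031·LSB = 0.59502 V; V_b = V_low + 2032·LSB = 0.595313 V.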